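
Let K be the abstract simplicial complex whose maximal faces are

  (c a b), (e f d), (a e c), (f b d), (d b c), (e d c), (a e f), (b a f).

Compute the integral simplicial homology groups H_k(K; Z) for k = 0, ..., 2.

K has 6 vertices, 12 edges, 8 triangles.
rank ∂_0 = 0, rank ∂_1 = 5 ⇒ b_0 = 6 − 0 − 5 = 1; all invariant factors of ∂_1 are 1 so no torsion. So H_0 ≅ Z.
rank ∂_1 = 5, rank ∂_2 = 7 ⇒ b_1 = 12 − 5 − 7 = 0; all invariant factors of ∂_2 are 1 so no torsion. So H_1 ≅ 0.
rank ∂_2 = 7, rank ∂_3 = 0 ⇒ b_2 = 8 − 7 − 0 = 1. So H_2 ≅ Z.

H_0 ≅ Z,  H_1 = 0,  H_2 ≅ Z.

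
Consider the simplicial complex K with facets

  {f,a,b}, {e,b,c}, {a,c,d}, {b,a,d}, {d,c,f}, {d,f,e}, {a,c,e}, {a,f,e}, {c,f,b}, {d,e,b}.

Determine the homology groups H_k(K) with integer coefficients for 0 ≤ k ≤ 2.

Take the total order a < b < c < d < e < f on the vertex set. Then K (dimension 2) consists of the simplices:

  0-simplices (6): a, b, c, d, e, f
  1-simplices (15): ab, ac, ad, ae, af, bc, bd, be, bf, cd, ce, cf, de, df, ef
  2-simplices (10): abd, abf, acd, ace, aef, bce, bcf, bde, cdf, def

giving chain groups C_0 ≅ Z^6, C_1 ≅ Z^15, C_2 ≅ Z^10.

The boundary map ∂_1: C_1 → C_0 sends each edge [p,q] (with p < q) to q − p. For instance
  ∂ab = b − a.
This gives a 6×15 integer matrix of rank 5; reducing to Smith normal form yields diagonal entries (1,1,1,1,1).

The boundary map ∂_2: C_2 → C_1 acts by ∂[p,q,r] = [q,r] − [p,r] + [p,q]. For instance
  ∂abd = bd − ad + ab,
  ∂bce = ce − be + bc.
The 15×10 boundary matrix has rank 10 and Smith normal form diag(1,1,1,1,1,1,1,1,1,2).

Now H_k = ker ∂_k / im ∂_{k+1}, so:

  H_0: rank C_0 − rank ∂_1 = 6 − 5 = 1, and the invariant factors of ∂_1 are all 1, so H_0 ≅ Z.
  H_1: rank ker ∂_1 − rank ∂_2 = (15 − 5) − 10 = 0, and ∂_2 has invariant factor 2 > 1, so H_1 ≅ Z/2.
  H_2: rank ker ∂_2 − rank ∂_3 = (10 − 10) − 0 = 0, and there is no ∂_3, so H_2 ≅ 0.

(K is a triangulation of the real projective plane RP^2.)

H_0 ≅ Z,  H_1 ≅ Z/2,  H_2 = 0.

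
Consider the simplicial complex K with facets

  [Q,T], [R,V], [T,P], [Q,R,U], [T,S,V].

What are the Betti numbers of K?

Fix the vertex order P < Q < R < S < T < U < V and write every simplex with vertices in increasing order. Then dim K = 2 and the simplices of K are:

  0-simplices (7): P, Q, R, S, T, U, V
  1-simplices (9): PT, QR, QT, QU, RU, RV, ST, SV, TV
  2-simplices (2): QRU, STV

so the chain groups are C_0 ≅ Z^7, C_1 ≅ Z^9, C_2 ≅ Z^2.

Boundary ∂_1: C_1 → C_0 maps an edge to its endpoints' difference, ∂[p,q] = q − p. For instance
  ∂PT = T − P.
The resulting 7×9 matrix has rank 6, and its Smith normal form has invariant factors (1,1,1,1,1,1).

The boundary map ∂_2: C_2 → C_1 maps a triangle to the signed sum of its edges. For instance
  ∂QRU = RU − QU + QR,
  ∂STV = TV − SV + ST.
The 9×2 boundary matrix has rank 2 and Smith normal form diag(1,1).

Reading off H_k = ker ∂_k / im ∂_{k+1}:

  H_0: rank C_0 − rank ∂_1 = 7 − 6 = 1, and the invariant factors of ∂_1 are all 1, so H_0 = Z.
  H_1: rank ker ∂_1 − rank ∂_2 = (9 − 6) − 2 = 1, and the invariant factors of ∂_2 are all 1, so H_1 = Z.
  H_2: rank ker ∂_2 − rank ∂_3 = (2 − 2) − 0 = 0, and there is no ∂_3, so H_2 = 0.

As a check, the Euler characteristic is 7 − 9 + 2 = 0, which agrees with 1 − 1 + 0 = 0.

Hence the Betti numbers are b_0 = 1, b_1 = 1, b_2 = 0.

b_0 = 1, b_1 = 1, b_2 = 0.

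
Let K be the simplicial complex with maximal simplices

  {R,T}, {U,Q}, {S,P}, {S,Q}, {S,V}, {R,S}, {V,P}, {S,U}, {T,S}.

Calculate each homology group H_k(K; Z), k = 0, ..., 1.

H_0 ≅ Z,  H_1 ≅ Z^3.

Take the total order P < Q < R < S < T < U < V on the vertex set. Then K (dimension 1) consists of the simplices:

  0-simplices (7): P, Q, R, S, T, U, V
  1-simplices (9): PS, PV, QS, QU, RS, RT, ST, SU, SV

Hence C_0 ≅ Z^7, C_1 ≅ Z^9.

Boundary ∂_1: C_1 → C_0 is given by ∂[p,q] = [q] − [p]. For instance
  ∂PV = V − P.
The 7×9 boundary matrix has rank 6 and Smith normal form diag(1,1,1,1,1,1).

Now H_k = ker ∂_k / im ∂_{k+1}, so:

  H_0: rank C_0 − rank ∂_1 = 7 − 6 = 1, and the invariant factors of ∂_1 are all 1, so H_0 = Z.
  H_1: rank ker ∂_1 − rank ∂_2 = (9 − 6) − 0 = 3, and there is no ∂_2, so H_1 = Z^3.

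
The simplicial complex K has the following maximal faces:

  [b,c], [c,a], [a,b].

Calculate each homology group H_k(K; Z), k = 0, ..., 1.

H_0 = Z,  H_1 = Z.

Take the total order a < b < c on the vertex set. Then K (dimension 1) consists of the simplices:

  0-simplices (3): a, b, c
  1-simplices (3): ab, ac, bc

Hence C_0 ≅ Z^3, C_1 ≅ Z^3.

Boundary ∂_1: C_1 → C_0 is given by ∂[p,q] = [q] − [p].
This gives a 3×3 integer matrix of rank 2; reducing to Smith normal form yields diagonal entries (1,1).

Reading off H_k = ker ∂_k / im ∂_{k+1}:

  H_0: rank C_0 − rank ∂_1 = 3 − 2 = 1, and the invariant factors of ∂_1 are all 1, so H_0 = Z.
  H_1: rank ker ∂_1 − rank ∂_2 = (3 − 2) − 0 = 1, and there is no ∂_2, so H_1 = Z.

(K is a triangulation of the circle S^1.)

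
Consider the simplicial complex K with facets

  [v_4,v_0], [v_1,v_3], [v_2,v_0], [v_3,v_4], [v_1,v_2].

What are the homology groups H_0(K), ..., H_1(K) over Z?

K has 5 vertices, 5 edges.
rank ∂_0 = 0, rank ∂_1 = 4 ⇒ b_0 = 5 − 0 − 4 = 1; all invariant factors of ∂_1 are 1 so no torsion. So H_0 ≅ Z.
rank ∂_1 = 4, rank ∂_2 = 0 ⇒ b_1 = 5 − 4 − 0 = 1. So H_1 ≅ Z.

H_0 = Z,  H_1 = Z.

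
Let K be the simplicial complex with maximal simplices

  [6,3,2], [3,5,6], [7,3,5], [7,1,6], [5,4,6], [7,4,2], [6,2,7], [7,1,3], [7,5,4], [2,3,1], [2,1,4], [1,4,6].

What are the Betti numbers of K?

b_0 = 1, b_1 = 0, b_2 = 0.

Order the vertices as 1 < 2 < 3 < 4 < 5 < 6 < 7. Listing each simplex with vertices in this order, K has dimension 2 with simplices:

  0-simplices (7): [1], [2], [3], [4], [5], [6], [7]
  1-simplices (18): [1,2], [1,3], [1,4], [1,6], [1,7], [2,3], [2,4], [2,6], [2,7], [3,5], [3,6], [3,7], [4,5], [4,6], [4,7], [5,6], [5,7], [6,7]
  2-simplices (12): [1,2,3], [1,2,4], [1,3,7], [1,4,6], [1,6,7], [2,3,6], [2,4,7], [2,6,7], [3,5,6], [3,5,7], [4,5,6], [4,5,7]

Hence C_0 ≅ Z^7, C_1 ≅ Z^18, C_2 ≅ Z^12.

The boundary map ∂_1: C_1 → C_0 maps an edge to its endpoints' difference, ∂[p,q] = q − p. For instance
  ∂[3,5] = [5] − [3].
This gives a 7×18 integer matrix of rank 6; reducing to Smith normal form yields diagonal entries (1,1,1,1,1,1).

The boundary map ∂_2: C_2 → C_1 acts by ∂[p,q,r] = [q,r] − [p,r] + [p,q]. For instance
  ∂[1,2,4] = [2,4] − [1,4] + [1,2],
  ∂[2,3,6] = [3,6] − [2,6] + [2,3].
As a 18×12 matrix over Z this has rank 12, with invariant factors (1,1,1,1,1,1,1,1,1,1,1,2).

From H_k ≅ ker(∂_k) / im(∂_{k+1}) we obtain:

  H_0: rank C_0 − rank ∂_1 = 7 − 6 = 1, and the invariant factors of ∂_1 are all 1, so H_0 ≅ Z.
  H_1: rank ker ∂_1 − rank ∂_2 = (18 − 6) − 12 = 0, and ∂_2 has invariant factor 2 > 1, so H_1 ≅ Z/2Z.
  H_2: rank ker ∂_2 − rank ∂_3 = (12 − 12) − 0 = 0, and there is no ∂_3, so H_2 ≅ 0.

Hence the Betti numbers are b_0 = 1, b_1 = 0, b_2 = 0.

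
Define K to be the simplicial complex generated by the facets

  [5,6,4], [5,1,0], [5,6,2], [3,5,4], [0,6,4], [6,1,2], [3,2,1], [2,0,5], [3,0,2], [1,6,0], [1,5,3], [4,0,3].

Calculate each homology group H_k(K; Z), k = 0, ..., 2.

H_0 = Z,  H_1 = Z/2Z,  H_2 = 0.

Take the total order 0 < 1 < 2 < 3 < 4 < 5 < 6 on the vertex set. Then K (dimension 2) consists of the simplices:

  0-simplices (7): [0], [1], [2], [3], [4], [5], [6]
  1-simplices (18): [0,1], [0,2], [0,3], [0,4], [0,5], [0,6], [1,2], [1,3], [1,5], [1,6], [2,3], [2,5], [2,6], [3,4], [3,5], [4,5], [4,6], [5,6]
  2-simplices (12): [0,1,5], [0,1,6], [0,2,3], [0,2,5], [0,3,4], [0,4,6], [1,2,3], [1,2,6], [1,3,5], [2,5,6], [3,4,5], [4,5,6]

so the chain groups are C_0 ≅ Z^7, C_1 ≅ Z^18, C_2 ≅ Z^12.

∂_1: C_1 → C_0 is given by ∂[p,q] = [q] − [p]. For instance
  ∂[1,6] = [6] − [1].
The 7×18 boundary matrix has rank 6 and Smith normal form diag(1,1,1,1,1,1).

∂_2: C_2 → C_1 acts by ∂[p,q,r] = [q,r] − [p,r] + [p,q]. For instance
  ∂[3,4,5] = [4,5] − [3,5] + [3,4],
  ∂[1,3,5] = [3,5] − [1,5] + [1,3].
The 18×12 boundary matrix has rank 12 and Smith normal form diag(1,1,1,1,1,1,1,1,1,1,1,2).

Computing H_k = (kernel of ∂_k) / (image of ∂_{k+1}):

  H_0: rank C_0 − rank ∂_1 = 7 − 6 = 1, and the invariant factors of ∂_1 are all 1, so H_0 ≅ Z.
  H_1: rank ker ∂_1 − rank ∂_2 = (18 − 6) − 12 = 0, and ∂_2 has invariant factor 2 > 1, so H_1 ≅ Z/2Z.
  H_2: rank ker ∂_2 − rank ∂_3 = (12 − 12) − 0 = 0, and there is no ∂_3, so H_2 ≅ 0.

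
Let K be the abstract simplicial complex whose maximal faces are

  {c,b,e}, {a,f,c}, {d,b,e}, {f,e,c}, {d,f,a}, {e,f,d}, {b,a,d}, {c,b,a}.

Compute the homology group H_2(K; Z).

H_2 ≅ Z.

Take the total order a < b < c < d < e < f on the vertex set. Then K (dimension 2) consists of the simplices:

  0-simplices (6): a, b, c, d, e, f
  1-simplices (12): ab, ac, ad, af, bc, bd, be, ce, cf, de, df, ef
  2-simplices (8): abc, abd, acf, adf, bce, bde, cef, def

giving chain groups C_0 ≅ Z^6, C_1 ≅ Z^12, C_2 ≅ Z^8.

The boundary map ∂_1: C_1 → C_0 is given by ∂[p,q] = [q] − [p]. For instance
  ∂ab = b − a.
This gives a 6×12 integer matrix of rank 5; reducing to Smith normal form yields diagonal entries (1,1,1,1,1).

The boundary map ∂_2: C_2 → C_1 maps a triangle to the signed sum of its edges. For instance
  ∂cef = ef − cf + ce,
  ∂adf = df − af + ad.
This gives a 12×8 integer matrix of rank 7; reducing to Smith normal form yields diagonal entries (1,1,1,1,1,1,1).

From H_k ≅ ker(∂_k) / im(∂_{k+1}) we obtain:

  H_2: rank ker ∂_2 − rank ∂_3 = (8 − 7) − 0 = 1, and there is no ∂_3, so H_2 = Z.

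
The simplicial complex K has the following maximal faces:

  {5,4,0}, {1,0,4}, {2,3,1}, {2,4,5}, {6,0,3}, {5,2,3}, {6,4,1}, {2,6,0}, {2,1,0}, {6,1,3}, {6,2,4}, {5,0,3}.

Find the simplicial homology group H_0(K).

We work with the vertex ordering 0 < 1 < 2 < 3 < 4 < 5 < 6. The simplices of K, each written with vertices in increasing order, are:

  0-simplices (7): [0], [1], [2], [3], [4], [5], [6]
  1-simplices (18): [0,1], [0,2], [0,3], [0,4], [0,5], [0,6], [1,2], [1,3], [1,4], [1,6], [2,3], [2,4], [2,5], [2,6], [3,5], [3,6], [4,5], [4,6]
  2-simplices (12): [0,1,2], [0,1,4], [0,2,6], [0,3,5], [0,3,6], [0,4,5], [1,2,3], [1,3,6], [1,4,6], [2,3,5], [2,4,5], [2,4,6]

giving chain groups C_0 ≅ Z^7, C_1 ≅ Z^18, C_2 ≅ Z^12.

∂_1: C_1 → C_0 maps an edge to its endpoints' difference, ∂[p,q] = q − p.
The resulting 7×18 matrix has rank 6, and its Smith normal form has invariant factors (1,1,1,1,1,1).

Boundary ∂_2: C_2 → C_1 maps a triangle to the signed sum of its edges. For instance
  ∂[1,4,6] = [4,6] − [1,6] + [1,4],
  ∂[0,4,5] = [4,5] − [0,5] + [0,4].
This gives a 18×12 integer matrix of rank 12; reducing to Smith normal form yields diagonal entries (1,1,1,1,1,1,1,1,1,1,1,2).

From H_k ≅ ker(∂_k) / im(∂_{k+1}) we obtain:

  H_0: rank C_0 − rank ∂_1 = 7 − 6 = 1, and the invariant factors of ∂_1 are all 1, so H_0 = Z.

H_0 ≅ Z.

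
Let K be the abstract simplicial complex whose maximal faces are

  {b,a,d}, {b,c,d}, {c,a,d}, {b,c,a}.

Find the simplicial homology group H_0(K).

Take the total order a < b < c < d on the vertex set. Then K (dimension 2) consists of the simplices:

  0-simplices (4): a, b, c, d
  1-simplices (6): ab, ac, ad, bc, bd, cd
  2-simplices (4): abc, abd, acd, bcd

so the chain groups are C_0 ≅ Z^4, C_1 ≅ Z^6, C_2 ≅ Z^4.

∂_1: C_1 → C_0 is given by ∂[p,q] = [q] − [p].
The resulting 4×6 matrix has rank 3, and its Smith normal form has invariant factors (1,1,1).

∂_2: C_2 → C_1 maps a triangle to the signed sum of its edges. For instance
  ∂acd = cd − ad + ac,
  ∂abc = bc − ac + ab.
As a 6×4 matrix over Z this has rank 3, with invariant factors (1,1,1).

Reading off H_k = ker ∂_k / im ∂_{k+1}:

  H_0: rank C_0 − rank ∂_1 = 4 − 3 = 1, and the invariant factors of ∂_1 are all 1, so H_0 ≅ Z.

H_0 ≅ Z.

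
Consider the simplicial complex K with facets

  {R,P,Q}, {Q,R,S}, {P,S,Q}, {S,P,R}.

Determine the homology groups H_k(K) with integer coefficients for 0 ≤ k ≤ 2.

H_0 = Z,  H_1 = 0,  H_2 = Z.

Fix the vertex order P < Q < R < S and write every simplex with vertices in increasing order. Then dim K = 2 and the simplices of K are:

  0-simplices (4): P, Q, R, S
  1-simplices (6): PQ, PR, PS, QR, QS, RS
  2-simplices (4): PQR, PQS, PRS, QRS

Hence C_0 ≅ Z^4, C_1 ≅ Z^6, C_2 ≅ Z^4.

Boundary ∂_1: C_1 → C_0 is given by ∂[p,q] = [q] − [p].
The resulting 4×6 matrix has rank 3, and its Smith normal form has invariant factors (1,1,1).

The boundary map ∂_2: C_2 → C_1 sends each 2-simplex [p,q,r] to [q,r] − [p,r] + [p,q]. For instance
  ∂PQS = QS − PS + PQ,
  ∂PRS = RS − PS + PR.
The resulting 6×4 matrix has rank 3, and its Smith normal form has invariant factors (1,1,1).

Now H_k = ker ∂_k / im ∂_{k+1}, so:

  H_0: rank C_0 − rank ∂_1 = 4 − 3 = 1, and the invariant factors of ∂_1 are all 1, so H_0 = Z.
  H_1: rank ker ∂_1 − rank ∂_2 = (6 − 3) − 3 = 0, and the invariant factors of ∂_2 are all 1, so H_1 = 0.
  H_2: rank ker ∂_2 − rank ∂_3 = (4 − 3) − 0 = 1, and there is no ∂_3, so H_2 = Z.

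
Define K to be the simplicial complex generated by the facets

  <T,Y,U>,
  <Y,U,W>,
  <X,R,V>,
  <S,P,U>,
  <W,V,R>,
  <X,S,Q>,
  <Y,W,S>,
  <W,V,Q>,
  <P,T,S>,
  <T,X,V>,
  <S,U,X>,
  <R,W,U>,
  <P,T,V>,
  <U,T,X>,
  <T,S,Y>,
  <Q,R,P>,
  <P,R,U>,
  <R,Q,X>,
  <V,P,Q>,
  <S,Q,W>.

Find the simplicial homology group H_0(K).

K has 10 vertices, 30 edges, 20 triangles.
rank ∂_0 = 0, rank ∂_1 = 9 ⇒ b_0 = 10 − 0 − 9 = 1; all invariant factors of ∂_1 are 1 so no torsion. So H_0 ≅ Z.

H_0 ≅ Z.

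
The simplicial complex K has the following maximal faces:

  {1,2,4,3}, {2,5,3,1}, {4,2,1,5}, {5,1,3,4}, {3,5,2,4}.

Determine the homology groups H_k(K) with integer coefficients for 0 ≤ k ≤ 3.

Order the vertices as 1 < 2 < 3 < 4 < 5. Listing each simplex with vertices in this order, K has dimension 3 with simplices:

  0-simplices (5): [1], [2], [3], [4], [5]
  1-simplices (10): [1,2], [1,3], [1,4], [1,5], [2,3], [2,4], [2,5], [3,4], [3,5], [4,5]
  2-simplices (10): [1,2,3], [1,2,4], [1,2,5], [1,3,4], [1,3,5], [1,4,5], [2,3,4], [2,3,5], [2,4,5], [3,4,5]
  3-simplices (5): [1,2,3,4], [1,2,3,5], [1,2,4,5], [1,3,4,5], [2,3,4,5]

Hence C_0 ≅ Z^5, C_1 ≅ Z^10, C_2 ≅ Z^10, C_3 ≅ Z^5.

∂_1: C_1 → C_0 maps an edge to its endpoints' difference, ∂[p,q] = q − p. For instance
  ∂[3,5] = [5] − [3].
The 5×10 boundary matrix has rank 4 and Smith normal form diag(1,1,1,1).

∂_2: C_2 → C_1 sends each 2-simplex [p,q,r] to [q,r] − [p,r] + [p,q]. For instance
  ∂[1,3,4] = [3,4] − [1,4] + [1,3],
  ∂[1,2,5] = [2,5] − [1,5] + [1,2].
This gives a 10×10 integer matrix of rank 6; reducing to Smith normal form yields diagonal entries (1,1,1,1,1,1).

The boundary map ∂_3: C_3 → C_2 sends each 3-simplex σ to the alternating sum Σ_i (−1)^i (σ with its i-th vertex removed). For instance
  ∂[2,3,4,5] = [3,4,5] − [2,4,5] + [2,3,5] − [2,3,4],
  ∂[1,2,4,5] = [2,4,5] − [1,4,5] + [1,2,5] − [1,2,4].
This gives a 10×5 integer matrix of rank 4; reducing to Smith normal form yields diagonal entries (1,1,1,1).

From H_k ≅ ker(∂_k) / im(∂_{k+1}) we obtain:

  H_0: rank C_0 − rank ∂_1 = 5 − 4 = 1, and the invariant factors of ∂_1 are all 1, so H_0 = Z.
  H_1: rank ker ∂_1 − rank ∂_2 = (10 − 4) − 6 = 0, and the invariant factors of ∂_2 are all 1, so H_1 = 0.
  H_2: rank ker ∂_2 − rank ∂_3 = (10 − 6) − 4 = 0, and the invariant factors of ∂_3 are all 1, so H_2 = 0.
  H_3: rank ker ∂_3 − rank ∂_4 = (5 − 4) − 0 = 1, and there is no ∂_4, so H_3 = Z.

As a check, the Euler characteristic is 5 − 10 + 10 − 5 = 0, which agrees with 1 − 0 + 0 − 1 = 0.

H_0 ≅ Z,  H_1 = 0,  H_2 = 0,  H_3 ≅ Z.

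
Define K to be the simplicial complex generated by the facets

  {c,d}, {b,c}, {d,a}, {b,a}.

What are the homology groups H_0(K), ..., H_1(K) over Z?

H_0 ≅ Z,  H_1 ≅ Z.

Order the vertices as a < b < c < d. Listing each simplex with vertices in this order, K has dimension 1 with simplices:

  0-simplices (4): a, b, c, d
  1-simplices (4): ab, ad, bc, cd

Hence C_0 ≅ Z^4, C_1 ≅ Z^4.

Boundary ∂_1: C_1 → C_0 is given by ∂[p,q] = [q] − [p]. For instance
  ∂bc = c − b.
The resulting 4×4 matrix has rank 3, and its Smith normal form has invariant factors (1,1,1).

Now H_k = ker ∂_k / im ∂_{k+1}, so:

  H_0: rank C_0 − rank ∂_1 = 4 − 3 = 1, and the invariant factors of ∂_1 are all 1, so H_0 = Z.
  H_1: rank ker ∂_1 − rank ∂_2 = (4 − 3) − 0 = 1, and there is no ∂_2, so H_1 = Z.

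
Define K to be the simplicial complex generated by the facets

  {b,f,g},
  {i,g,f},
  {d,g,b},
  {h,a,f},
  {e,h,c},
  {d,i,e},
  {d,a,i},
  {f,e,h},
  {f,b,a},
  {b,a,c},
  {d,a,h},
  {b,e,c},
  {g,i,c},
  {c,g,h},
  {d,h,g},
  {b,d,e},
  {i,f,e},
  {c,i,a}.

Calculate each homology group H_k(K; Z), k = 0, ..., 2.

Take the total order a < b < c < d < e < f < g < h < i on the vertex set. Then K (dimension 2) consists of the simplices:

  0-simplices (9): a, b, c, d, e, f, g, h, i
  1-simplices (27): ab, ac, ad, af, ah, ai, bc, bd, be, bf, bg, ce, cg, ch, ci, de, dg, dh, di, ef, eh, ei, fg, fh, fi, gh, gi
  2-simplices (18): abc, abf, aci, adh, adi, afh, bce, bde, bdg, bfg, ceh, cgh, cgi, dei, dgh, efh, efi, fgi

Hence C_0 ≅ Z^9, C_1 ≅ Z^27, C_2 ≅ Z^18.

∂_1: C_1 → C_0 sends each edge [p,q] (with p < q) to q − p. For instance
  ∂ah = h − a.
This gives a 9×27 integer matrix of rank 8; reducing to Smith normal form yields diagonal entries (1,1,1,1,1,1,1,1).

∂_2: C_2 → C_1 sends each 2-simplex [p,q,r] to [q,r] − [p,r] + [p,q]. For instance
  ∂dgh = gh − dh + dg,
  ∂abc = bc − ac + ab.
The 27×18 boundary matrix has rank 17 and Smith normal form diag(1,1,1,1,1,1,1,1,1,1,1,1,1,1,1,1,1).

Reading off H_k = ker ∂_k / im ∂_{k+1}:

  H_0: rank C_0 − rank ∂_1 = 9 − 8 = 1, and the invariant factors of ∂_1 are all 1, so H_0 = Z.
  H_1: rank ker ∂_1 − rank ∂_2 = (27 − 8) − 17 = 2, and the invariant factors of ∂_2 are all 1, so H_1 = Z^2.
  H_2: rank ker ∂_2 − rank ∂_3 = (18 − 17) − 0 = 1, and there is no ∂_3, so H_2 = Z.

H_0 ≅ Z,  H_1 ≅ Z^2,  H_2 ≅ Z.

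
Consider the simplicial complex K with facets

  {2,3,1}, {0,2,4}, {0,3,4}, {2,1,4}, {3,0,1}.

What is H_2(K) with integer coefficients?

H_2 ≅ 0.

Fix the vertex order 0 < 1 < 2 < 3 < 4 and write every simplex with vertices in increasing order. Then dim K = 2 and the simplices of K are:

  0-simplices (5): [0], [1], [2], [3], [4]
  1-simplices (10): [0,1], [0,2], [0,3], [0,4], [1,2], [1,3], [1,4], [2,3], [2,4], [3,4]
  2-simplices (5): [0,1,3], [0,2,4], [0,3,4], [1,2,3], [1,2,4]

giving chain groups C_0 ≅ Z^5, C_1 ≅ Z^10, C_2 ≅ Z^5.

The boundary map ∂_1: C_1 → C_0 sends each edge [p,q] (with p < q) to q − p. For instance
  ∂[0,1] = [1] − [0].
The 5×10 boundary matrix has rank 4 and Smith normal form diag(1,1,1,1).

Boundary ∂_2: C_2 → C_1 acts by ∂[p,q,r] = [q,r] − [p,r] + [p,q]. For instance
  ∂[1,2,3] = [2,3] − [1,3] + [1,2],
  ∂[0,3,4] = [3,4] − [0,4] + [0,3].
The resulting 10×5 matrix has rank 5, and its Smith normal form has invariant factors (1,1,1,1,1).

Computing H_k = (kernel of ∂_k) / (image of ∂_{k+1}):

  H_2: rank ker ∂_2 − rank ∂_3 = (5 − 5) − 0 = 0, and there is no ∂_3, so H_2 = 0.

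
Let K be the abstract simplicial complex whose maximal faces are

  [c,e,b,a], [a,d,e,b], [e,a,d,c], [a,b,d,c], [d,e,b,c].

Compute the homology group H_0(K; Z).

Order the vertices as a < b < c < d < e. Listing each simplex with vertices in this order, K has dimension 3 with simplices:

  0-simplices (5): a, b, c, d, e
  1-simplices (10): ab, ac, ad, ae, bc, bd, be, cd, ce, de
  2-simplices (10): abc, abd, abe, acd, ace, ade, bcd, bce, bde, cde
  3-simplices (5): abcd, abce, abde, acde, bcde

Hence C_0 ≅ Z^5, C_1 ≅ Z^10, C_2 ≅ Z^10, C_3 ≅ Z^5.

∂_1: C_1 → C_0 maps an edge to its endpoints' difference, ∂[p,q] = q − p.
The 5×10 boundary matrix has rank 4 and Smith normal form diag(1,1,1,1).

∂_2: C_2 → C_1 acts by ∂[p,q,r] = [q,r] − [p,r] + [p,q]. For instance
  ∂bcd = cd − bd + bc,
  ∂ace = ce − ae + ac.
As a 10×10 matrix over Z this has rank 6, with invariant factors (1,1,1,1,1,1).

∂_3: C_3 → C_2 sends each 3-simplex σ to the alternating sum Σ_i (−1)^i (σ with its i-th vertex removed). For instance
  ∂abde = bde − ade + abe − abd,
  ∂bcde = cde − bde + bce − bcd.
The resulting 10×5 matrix has rank 4, and its Smith normal form has invariant factors (1,1,1,1).

Computing H_k = (kernel of ∂_k) / (image of ∂_{k+1}):

  H_0: rank C_0 − rank ∂_1 = 5 − 4 = 1, and the invariant factors of ∂_1 are all 1, so H_0 = Z.

H_0 ≅ Z.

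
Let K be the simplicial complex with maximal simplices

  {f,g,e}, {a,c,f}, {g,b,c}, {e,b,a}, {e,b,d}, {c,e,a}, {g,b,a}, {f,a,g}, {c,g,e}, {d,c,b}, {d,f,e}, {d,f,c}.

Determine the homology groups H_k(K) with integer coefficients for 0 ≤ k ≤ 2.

Take the total order a < b < c < d < e < f < g on the vertex set. Then K (dimension 2) consists of the simplices:

  0-simplices (7): a, b, c, d, e, f, g
  1-simplices (18): ab, ac, ae, af, ag, bc, bd, be, bg, cd, ce, cf, cg, de, df, ef, eg, fg
  2-simplices (12): abe, abg, ace, acf, afg, bcd, bcg, bde, cdf, ceg, def, efg

so the chain groups are C_0 ≅ Z^7, C_1 ≅ Z^18, C_2 ≅ Z^12.

∂_1: C_1 → C_0 is given by ∂[p,q] = [q] − [p]. For instance
  ∂bg = g − b.
The 7×18 boundary matrix has rank 6 and Smith normal form diag(1,1,1,1,1,1).

The boundary map ∂_2: C_2 → C_1 maps a triangle to the signed sum of its edges. For instance
  ∂bde = de − be + bd,
  ∂afg = fg − ag + af.
The resulting 18×12 matrix has rank 12, and its Smith normal form has invariant factors (1,1,1,1,1,1,1,1,1,1,1,2).

From H_k ≅ ker(∂_k) / im(∂_{k+1}) we obtain:

  H_0: rank C_0 − rank ∂_1 = 7 − 6 = 1, and the invariant factors of ∂_1 are all 1, so H_0 ≅ Z.
  H_1: rank ker ∂_1 − rank ∂_2 = (18 − 6) − 12 = 0, and ∂_2 has invariant factor 2 > 1, so H_1 ≅ Z/2.
  H_2: rank ker ∂_2 − rank ∂_3 = (12 − 12) − 0 = 0, and there is no ∂_3, so H_2 ≅ 0.

(K is a triangulation of the real projective plane RP^2.)

H_0 = Z,  H_1 = Z/2,  H_2 = 0.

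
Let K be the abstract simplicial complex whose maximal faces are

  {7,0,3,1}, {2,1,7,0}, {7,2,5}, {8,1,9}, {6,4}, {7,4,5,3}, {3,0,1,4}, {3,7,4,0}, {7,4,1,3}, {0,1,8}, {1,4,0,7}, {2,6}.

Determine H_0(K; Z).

K has 10 vertices, 23 edges, 19 triangles, 7 3-simplices.
rank ∂_0 = 0, rank ∂_1 = 9 ⇒ b_0 = 10 − 0 − 9 = 1; all invariant factors of ∂_1 are 1 so no torsion. So H_0 = Z.

H_0 = Z.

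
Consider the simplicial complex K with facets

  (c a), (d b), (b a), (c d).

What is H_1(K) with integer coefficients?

H_1 ≅ Z.

Fix the vertex order a < b < c < d and write every simplex with vertices in increasing order. Then dim K = 1 and the simplices of K are:

  0-simplices (4): a, b, c, d
  1-simplices (4): ab, ac, bd, cd

Hence C_0 ≅ Z^4, C_1 ≅ Z^4.

∂_1: C_1 → C_0 is given by ∂[p,q] = [q] − [p]. For instance
  ∂bd = d − b.
This gives a 4×4 integer matrix of rank 3; reducing to Smith normal form yields diagonal entries (1,1,1).

Reading off H_k = ker ∂_k / im ∂_{k+1}:

  H_1: rank ker ∂_1 − rank ∂_2 = (4 − 3) − 0 = 1, and there is no ∂_2, so H_1 = Z.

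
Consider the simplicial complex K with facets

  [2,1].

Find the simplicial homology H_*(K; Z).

Take the total order 1 < 2 on the vertex set. Then K (dimension 1) consists of the simplices:

  0-simplices (2): [1], [2]
  1-simplices (1): [1,2]

giving chain groups C_0 ≅ Z^2, C_1 ≅ Z^1.

Boundary ∂_1: C_1 → C_0 sends each edge [p,q] (with p < q) to q − p.
As a 2×1 matrix over Z this has rank 1, with invariant factors (1).

Now H_k = ker ∂_k / im ∂_{k+1}, so:

  H_0: rank C_0 − rank ∂_1 = 2 − 1 = 1, and the invariant factors of ∂_1 are all 1, so H_0 = Z.
  H_1: rank ker ∂_1 − rank ∂_2 = (1 − 1) − 0 = 0, and there is no ∂_2, so H_1 = 0.

As a check, the Euler characteristic is 2 − 1 = 1, which agrees with 1 − 0 = 1.

H_0 ≅ Z,  H_1 = 0.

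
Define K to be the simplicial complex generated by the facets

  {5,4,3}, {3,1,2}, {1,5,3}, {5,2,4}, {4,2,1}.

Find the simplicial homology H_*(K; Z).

Fix the vertex order 1 < 2 < 3 < 4 < 5 and write every simplex with vertices in increasing order. Then dim K = 2 and the simplices of K are:

  0-simplices (5): [1], [2], [3], [4], [5]
  1-simplices (10): [1,2], [1,3], [1,4], [1,5], [2,3], [2,4], [2,5], [3,4], [3,5], [4,5]
  2-simplices (5): [1,2,3], [1,2,4], [1,3,5], [2,4,5], [3,4,5]

Hence C_0 ≅ Z^5, C_1 ≅ Z^10, C_2 ≅ Z^5.

The boundary map ∂_1: C_1 → C_0 is given by ∂[p,q] = [q] − [p].
This gives a 5×10 integer matrix of rank 4; reducing to Smith normal form yields diagonal entries (1,1,1,1).

Boundary ∂_2: C_2 → C_1 maps a triangle to the signed sum of its edges. For instance
  ∂[1,2,4] = [2,4] − [1,4] + [1,2],
  ∂[1,3,5] = [3,5] − [1,5] + [1,3].
This gives a 10×5 integer matrix of rank 5; reducing to Smith normal form yields diagonal entries (1,1,1,1,1).

Now H_k = ker ∂_k / im ∂_{k+1}, so:

  H_0: rank C_0 − rank ∂_1 = 5 − 4 = 1, and the invariant factors of ∂_1 are all 1, so H_0 ≅ Z.
  H_1: rank ker ∂_1 − rank ∂_2 = (10 − 4) − 5 = 1, and the invariant factors of ∂_2 are all 1, so H_1 ≅ Z.
  H_2: rank ker ∂_2 − rank ∂_3 = (5 − 5) − 0 = 0, and there is no ∂_3, so H_2 ≅ 0.

H_0 = Z,  H_1 = Z,  H_2 = 0.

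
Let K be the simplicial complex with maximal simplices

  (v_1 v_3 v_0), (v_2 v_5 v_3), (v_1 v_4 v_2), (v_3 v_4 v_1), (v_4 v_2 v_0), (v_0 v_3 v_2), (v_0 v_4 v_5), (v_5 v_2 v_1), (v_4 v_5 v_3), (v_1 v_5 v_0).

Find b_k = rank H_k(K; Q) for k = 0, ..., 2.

Take the total order v_0 < v_1 < v_2 < v_3 < v_4 < v_5 on the vertex set. Then K (dimension 2) consists of the simplices:

  0-simplices (6): [v_0], [v_1], [v_2], [v_3], [v_4], [v_5]
  1-simplices (15): (15 of them)
  2-simplices (10): [v_0,v_1,v_3], [v_0,v_1,v_5], [v_0,v_2,v_3], [v_0,v_2,v_4], [v_0,v_4,v_5], [v_1,v_2,v_4], [v_1,v_2,v_5], [v_1,v_3,v_4], [v_2,v_3,v_5], [v_3,v_4,v_5]

so the chain groups are C_0 ≅ Z^6, C_1 ≅ Z^15, C_2 ≅ Z^10.

∂_1: C_1 → C_0 is given by ∂[p,q] = [q] − [p]. For instance
  ∂[v_0,v_4] = [v_4] − [v_0].
As a 6×15 matrix over Z this has rank 5, with invariant factors (1,1,1,1,1).

∂_2: C_2 → C_1 maps a triangle to the signed sum of its edges. For instance
  ∂[v_3,v_4,v_5] = [v_4,v_5] − [v_3,v_5] + [v_3,v_4],
  ∂[v_1,v_2,v_4] = [v_2,v_4] − [v_1,v_4] + [v_1,v_2].
This gives a 15×10 integer matrix of rank 10; reducing to Smith normal form yields diagonal entries (1,1,1,1,1,1,1,1,1,2).

From H_k ≅ ker(∂_k) / im(∂_{k+1}) we obtain:

  H_0: rank C_0 − rank ∂_1 = 6 − 5 = 1, and the invariant factors of ∂_1 are all 1, so H_0 = Z.
  H_1: rank ker ∂_1 − rank ∂_2 = (15 − 5) − 10 = 0, and ∂_2 has invariant factor 2 > 1, so H_1 = Z/2.
  H_2: rank ker ∂_2 − rank ∂_3 = (10 − 10) − 0 = 0, and there is no ∂_3, so H_2 = 0.

As a check, the Euler characteristic is 6 − 15 + 10 = 1, which agrees with 1 − 0 + 0 = 1.
(K is a triangulation of the real projective plane RP^2.)

Hence the Betti numbers are b_0 = 1, b_1 = 0, b_2 = 0.

b_0 = 1, b_1 = 0, b_2 = 0.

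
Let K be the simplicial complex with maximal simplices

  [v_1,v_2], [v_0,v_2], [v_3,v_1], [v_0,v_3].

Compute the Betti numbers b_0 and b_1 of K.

We work with the vertex ordering v_0 < v_1 < v_2 < v_3. The simplices of K, each written with vertices in increasing order, are:

  0-simplices (4): [v_0], [v_1], [v_2], [v_3]
  1-simplices (4): [v_0,v_2], [v_0,v_3], [v_1,v_2], [v_1,v_3]

so the chain groups are C_0 ≅ Z^4, C_1 ≅ Z^4.

∂_1: C_1 → C_0 sends each edge [p,q] (with p < q) to q − p. For instance
  ∂[v_0,v_2] = [v_2] − [v_0].
As a 4×4 matrix over Z this has rank 3, with invariant factors (1,1,1).

Computing H_k = (kernel of ∂_k) / (image of ∂_{k+1}):

  H_0: rank C_0 − rank ∂_1 = 4 − 3 = 1, and the invariant factors of ∂_1 are all 1, so H_0 ≅ Z.
  H_1: rank ker ∂_1 − rank ∂_2 = (4 − 3) − 0 = 1, and there is no ∂_2, so H_1 ≅ Z.

As a check, the Euler characteristic is 4 − 4 = 0, which agrees with 1 − 1 = 0.

Hence the Betti numbers are b_0 = 1, b_1 = 1.

b_0 = 1, b_1 = 1.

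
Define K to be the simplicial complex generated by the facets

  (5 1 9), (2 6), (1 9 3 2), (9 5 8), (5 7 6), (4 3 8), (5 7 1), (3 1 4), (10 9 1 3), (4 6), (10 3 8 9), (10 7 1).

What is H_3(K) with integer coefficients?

H_3 ≅ 0.

Take the total order 1 < 2 < 3 < 4 < 5 < 6 < 7 < 8 < 9 < 10 on the vertex set. Then K (dimension 3) consists of the simplices:

  0-simplices (10): [1], [2], [3], [4], [5], [6], [7], [8], [9], [10]
  1-simplices (25): (25 of them)
  2-simplices (17): [1,2,3], [1,2,9], [1,3,4], [1,3,9], [1,3,10], [1,5,7], [1,5,9], [1,7,10], [1,9,10], [2,3,9], [3,4,8], [3,8,9], [3,8,10], [3,9,10], [5,6,7], [5,8,9], [8,9,10]
  3-simplices (3): [1,2,3,9], [1,3,9,10], [3,8,9,10]

Hence C_0 ≅ Z^10, C_1 ≅ Z^25, C_2 ≅ Z^17, C_3 ≅ Z^3.

Boundary ∂_1: C_1 → C_0 maps an edge to its endpoints' difference, ∂[p,q] = q − p.
The 10×25 boundary matrix has rank 9 and Smith normal form diag(1,1,1,1,1,1,1,1,1).

∂_2: C_2 → C_1 maps a triangle to the signed sum of its edges. For instance
  ∂[1,5,7] = [5,7] − [1,7] + [1,5],
  ∂[1,3,4] = [3,4] − [1,4] + [1,3].
This gives a 25×17 integer matrix of rank 14; reducing to Smith normal form yields diagonal entries (1,1,1,1,1,1,1,1,1,1,1,1,1,1).

Boundary ∂_3: C_3 → C_2 sends each 3-simplex σ to the alternating sum Σ_i (−1)^i (σ with its i-th vertex removed). For instance
  ∂[1,3,9,10] = [3,9,10] − [1,9,10] + [1,3,10] − [1,3,9],
  ∂[1,2,3,9] = [2,3,9] − [1,3,9] + [1,2,9] − [1,2,3].
The 17×3 boundary matrix has rank 3 and Smith normal form diag(1,1,1).

Now H_k = ker ∂_k / im ∂_{k+1}, so:

  H_3: rank ker ∂_3 − rank ∂_4 = (3 − 3) − 0 = 0, and there is no ∂_4, so H_3 ≅ 0.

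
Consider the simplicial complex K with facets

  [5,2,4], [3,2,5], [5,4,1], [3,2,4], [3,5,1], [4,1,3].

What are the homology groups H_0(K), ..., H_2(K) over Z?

Order the vertices as 1 < 2 < 3 < 4 < 5. Listing each simplex with vertices in this order, K has dimension 2 with simplices:

  0-simplices (5): [1], [2], [3], [4], [5]
  1-simplices (9): [1,3], [1,4], [1,5], [2,3], [2,4], [2,5], [3,4], [3,5], [4,5]
  2-simplices (6): [1,3,4], [1,3,5], [1,4,5], [2,3,4], [2,3,5], [2,4,5]

giving chain groups C_0 ≅ Z^5, C_1 ≅ Z^9, C_2 ≅ Z^6.

Boundary ∂_1: C_1 → C_0 sends each edge [p,q] (with p < q) to q − p.
As a 5×9 matrix over Z this has rank 4, with invariant factors (1,1,1,1).

∂_2: C_2 → C_1 acts by ∂[p,q,r] = [q,r] − [p,r] + [p,q]. For instance
  ∂[1,4,5] = [4,5] − [1,5] + [1,4],
  ∂[1,3,5] = [3,5] − [1,5] + [1,3].
This gives a 9×6 integer matrix of rank 5; reducing to Smith normal form yields diagonal entries (1,1,1,1,1).

Reading off H_k = ker ∂_k / im ∂_{k+1}:

  H_0: rank C_0 − rank ∂_1 = 5 − 4 = 1, and the invariant factors of ∂_1 are all 1, so H_0 ≅ Z.
  H_1: rank ker ∂_1 − rank ∂_2 = (9 − 4) − 5 = 0, and the invariant factors of ∂_2 are all 1, so H_1 ≅ 0.
  H_2: rank ker ∂_2 − rank ∂_3 = (6 − 5) − 0 = 1, and there is no ∂_3, so H_2 ≅ Z.

H_0 = Z,  H_1 = 0,  H_2 = Z.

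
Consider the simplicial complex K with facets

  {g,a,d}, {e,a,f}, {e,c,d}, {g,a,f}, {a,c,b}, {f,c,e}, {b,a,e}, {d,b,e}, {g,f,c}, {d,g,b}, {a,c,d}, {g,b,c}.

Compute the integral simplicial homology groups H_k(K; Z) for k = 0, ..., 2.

We work with the vertex ordering a < b < c < d < e < f < g. The simplices of K, each written with vertices in increasing order, are:

  0-simplices (7): a, b, c, d, e, f, g
  1-simplices (18): ab, ac, ad, ae, af, ag, bc, bd, be, bg, cd, ce, cf, cg, de, dg, ef, fg
  2-simplices (12): abc, abe, acd, adg, aef, afg, bcg, bde, bdg, cde, cef, cfg

Hence C_0 ≅ Z^7, C_1 ≅ Z^18, C_2 ≅ Z^12.

Boundary ∂_1: C_1 → C_0 maps an edge to its endpoints' difference, ∂[p,q] = q − p. For instance
  ∂ab = b − a.
The resulting 7×18 matrix has rank 6, and its Smith normal form has invariant factors (1,1,1,1,1,1).

The boundary map ∂_2: C_2 → C_1 sends each 2-simplex [p,q,r] to [q,r] − [p,r] + [p,q]. For instance
  ∂acd = cd − ad + ac,
  ∂afg = fg − ag + af.
The resulting 18×12 matrix has rank 12, and its Smith normal form has invariant factors (1,1,1,1,1,1,1,1,1,1,1,2).

Reading off H_k = ker ∂_k / im ∂_{k+1}:

  H_0: rank C_0 − rank ∂_1 = 7 − 6 = 1, and the invariant factors of ∂_1 are all 1, so H_0 = Z.
  H_1: rank ker ∂_1 − rank ∂_2 = (18 − 6) − 12 = 0, and ∂_2 has invariant factor 2 > 1, so H_1 = Z/2.
  H_2: rank ker ∂_2 − rank ∂_3 = (12 − 12) − 0 = 0, and there is no ∂_3, so H_2 = 0.

As a check, the Euler characteristic is 7 − 18 + 12 = 1, which agrees with 1 − 0 + 0 = 1.
(K is a triangulation of the real projective plane RP^2.)

H_0 ≅ Z,  H_1 ≅ Z/2,  H_2 = 0.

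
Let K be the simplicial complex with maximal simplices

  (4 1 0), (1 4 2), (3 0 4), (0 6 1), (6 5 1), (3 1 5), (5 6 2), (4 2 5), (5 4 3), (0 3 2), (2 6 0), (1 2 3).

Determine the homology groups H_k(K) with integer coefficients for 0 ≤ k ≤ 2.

Fix the vertex order 0 < 1 < 2 < 3 < 4 < 5 < 6 and write every simplex with vertices in increasing order. Then dim K = 2 and the simplices of K are:

  0-simplices (7): [0], [1], [2], [3], [4], [5], [6]
  1-simplices (18): [0,1], [0,2], [0,3], [0,4], [0,6], [1,2], [1,3], [1,4], [1,5], [1,6], [2,3], [2,4], [2,5], [2,6], [3,4], [3,5], [4,5], [5,6]
  2-simplices (12): [0,1,4], [0,1,6], [0,2,3], [0,2,6], [0,3,4], [1,2,3], [1,2,4], [1,3,5], [1,5,6], [2,4,5], [2,5,6], [3,4,5]

so the chain groups are C_0 ≅ Z^7, C_1 ≅ Z^18, C_2 ≅ Z^12.

Boundary ∂_1: C_1 → C_0 sends each edge [p,q] (with p < q) to q − p. For instance
  ∂[1,3] = [3] − [1].
The resulting 7×18 matrix has rank 6, and its Smith normal form has invariant factors (1,1,1,1,1,1).

The boundary map ∂_2: C_2 → C_1 sends each 2-simplex [p,q,r] to [q,r] − [p,r] + [p,q]. For instance
  ∂[2,4,5] = [4,5] − [2,5] + [2,4],
  ∂[2,5,6] = [5,6] − [2,6] + [2,5].
As a 18×12 matrix over Z this has rank 12, with invariant factors (1,1,1,1,1,1,1,1,1,1,1,2).

Now H_k = ker ∂_k / im ∂_{k+1}, so:

  H_0: rank C_0 − rank ∂_1 = 7 − 6 = 1, and the invariant factors of ∂_1 are all 1, so H_0 = Z.
  H_1: rank ker ∂_1 − rank ∂_2 = (18 − 6) − 12 = 0, and ∂_2 has invariant factor 2 > 1, so H_1 = Z/2.
  H_2: rank ker ∂_2 − rank ∂_3 = (12 − 12) − 0 = 0, and there is no ∂_3, so H_2 = 0.

(K is a triangulation of the real projective plane RP^2.)

H_0 ≅ Z,  H_1 ≅ Z/2,  H_2 = 0.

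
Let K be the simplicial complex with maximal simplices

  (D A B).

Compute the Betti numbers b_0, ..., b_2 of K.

We work with the vertex ordering A < B < D. The simplices of K, each written with vertices in increasing order, are:

  0-simplices (3): A, B, D
  1-simplices (3): AB, AD, BD
  2-simplices (1): ABD

giving chain groups C_0 ≅ Z^3, C_1 ≅ Z^3, C_2 ≅ Z^1.

Boundary ∂_1: C_1 → C_0 is given by ∂[p,q] = [q] − [p]. For instance
  ∂AD = D − A.
As a 3×3 matrix over Z this has rank 2, with invariant factors (1,1).

∂_2: C_2 → C_1 acts by ∂[p,q,r] = [q,r] − [p,r] + [p,q]. For instance
  ∂ABD = BD − AD + AB.
The 3×1 boundary matrix has rank 1 and Smith normal form diag(1).

From H_k ≅ ker(∂_k) / im(∂_{k+1}) we obtain:

  H_0: rank C_0 − rank ∂_1 = 3 − 2 = 1, and the invariant factors of ∂_1 are all 1, so H_0 = Z.
  H_1: rank ker ∂_1 − rank ∂_2 = (3 − 2) − 1 = 0, and the invariant factors of ∂_2 are all 1, so H_1 = 0.
  H_2: rank ker ∂_2 − rank ∂_3 = (1 − 1) − 0 = 0, and there is no ∂_3, so H_2 = 0.

As a check, the Euler characteristic is 3 − 3 + 1 = 1, which agrees with 1 − 0 + 0 = 1.

Hence the Betti numbers are b_0 = 1, b_1 = 0, b_2 = 0.

b_0 = 1, b_1 = 0, b_2 = 0.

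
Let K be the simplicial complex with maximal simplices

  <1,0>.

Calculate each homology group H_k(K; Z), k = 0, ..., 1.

H_0 = Z,  H_1 = 0.

Order the vertices as 0 < 1. Listing each simplex with vertices in this order, K has dimension 1 with simplices:

  0-simplices (2): [0], [1]
  1-simplices (1): [0,1]

Hence C_0 ≅ Z^2, C_1 ≅ Z^1.

∂_1: C_1 → C_0 sends each edge [p,q] (with p < q) to q − p. For instance
  ∂[0,1] = [1] − [0].
The resulting 2×1 matrix has rank 1, and its Smith normal form has invariant factors (1).

From H_k ≅ ker(∂_k) / im(∂_{k+1}) we obtain:

  H_0: rank C_0 − rank ∂_1 = 2 − 1 = 1, and the invariant factors of ∂_1 are all 1, so H_0 ≅ Z.
  H_1: rank ker ∂_1 − rank ∂_2 = (1 − 1) − 0 = 0, and there is no ∂_2, so H_1 ≅ 0.

As a check, the Euler characteristic is 2 − 1 = 1, which agrees with 1 − 0 = 1.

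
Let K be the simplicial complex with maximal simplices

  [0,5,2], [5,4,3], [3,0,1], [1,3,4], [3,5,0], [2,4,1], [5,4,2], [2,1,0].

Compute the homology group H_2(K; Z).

Order the vertices as 0 < 1 < 2 < 3 < 4 < 5. Listing each simplex with vertices in this order, K has dimension 2 with simplices:

  0-simplices (6): [0], [1], [2], [3], [4], [5]
  1-simplices (12): [0,1], [0,2], [0,3], [0,5], [1,2], [1,3], [1,4], [2,4], [2,5], [3,4], [3,5], [4,5]
  2-simplices (8): [0,1,2], [0,1,3], [0,2,5], [0,3,5], [1,2,4], [1,3,4], [2,4,5], [3,4,5]

so the chain groups are C_0 ≅ Z^6, C_1 ≅ Z^12, C_2 ≅ Z^8.

Boundary ∂_1: C_1 → C_0 sends each edge [p,q] (with p < q) to q − p. For instance
  ∂[3,5] = [5] − [3].
The 6×12 boundary matrix has rank 5 and Smith normal form diag(1,1,1,1,1).

The boundary map ∂_2: C_2 → C_1 sends each 2-simplex [p,q,r] to [q,r] − [p,r] + [p,q]. For instance
  ∂[0,1,2] = [1,2] − [0,2] + [0,1],
  ∂[0,1,3] = [1,3] − [0,3] + [0,1].
The 12×8 boundary matrix has rank 7 and Smith normal form diag(1,1,1,1,1,1,1).

From H_k ≅ ker(∂_k) / im(∂_{k+1}) we obtain:

  H_2: rank ker ∂_2 − rank ∂_3 = (8 − 7) − 0 = 1, and there is no ∂_3, so H_2 = Z.

(K is a triangulation of the 2-sphere S^2.)

H_2 = Z.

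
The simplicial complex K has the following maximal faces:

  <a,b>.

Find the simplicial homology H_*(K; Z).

H_0 ≅ Z,  H_1 = 0.

Order the vertices as a < b. Listing each simplex with vertices in this order, K has dimension 1 with simplices:

  0-simplices (2): a, b
  1-simplices (1): ab

giving chain groups C_0 ≅ Z^2, C_1 ≅ Z^1.

The boundary map ∂_1: C_1 → C_0 is given by ∂[p,q] = [q] − [p]. For instance
  ∂ab = b − a.
This gives a 2×1 integer matrix of rank 1; reducing to Smith normal form yields diagonal entries (1).

Now H_k = ker ∂_k / im ∂_{k+1}, so:

  H_0: rank C_0 − rank ∂_1 = 2 − 1 = 1, and the invariant factors of ∂_1 are all 1, so H_0 = Z.
  H_1: rank ker ∂_1 − rank ∂_2 = (1 − 1) − 0 = 0, and there is no ∂_2, so H_1 = 0.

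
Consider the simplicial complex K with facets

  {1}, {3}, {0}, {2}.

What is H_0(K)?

H_0 = Z^4.

Fix the vertex order 0 < 1 < 2 < 3 and write every simplex with vertices in increasing order. Then dim K = 0 and the simplices of K are:

  0-simplices (4): [0], [1], [2], [3]

so the chain groups are C_0 ≅ Z^4.

From H_k ≅ ker(∂_k) / im(∂_{k+1}) we obtain:

  H_0: rank C_0 − rank ∂_1 = 4 − 0 = 4, and there is no ∂_1, so H_0 = Z^4.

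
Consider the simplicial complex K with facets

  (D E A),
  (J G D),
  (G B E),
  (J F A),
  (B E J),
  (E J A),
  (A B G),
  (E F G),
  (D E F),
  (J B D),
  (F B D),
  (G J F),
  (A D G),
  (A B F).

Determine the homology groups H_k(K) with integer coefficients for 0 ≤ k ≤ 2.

Order the vertices as A < B < D < E < F < G < J. Listing each simplex with vertices in this order, K has dimension 2 with simplices:

  0-simplices (7): A, B, D, E, F, G, J
  1-simplices (21): AB, AD, AE, AF, AG, AJ, BD, BE, BF, BG, BJ, DE, DF, DG, DJ, EF, EG, EJ, FG, FJ, GJ
  2-simplices (14): ABF, ABG, ADE, ADG, AEJ, AFJ, BDF, BDJ, BEG, BEJ, DEF, DGJ, EFG, FGJ

so the chain groups are C_0 ≅ Z^7, C_1 ≅ Z^21, C_2 ≅ Z^14.

∂_1: C_1 → C_0 is given by ∂[p,q] = [q] − [p]. For instance
  ∂AE = E − A.
As a 7×21 matrix over Z this has rank 6, with invariant factors (1,1,1,1,1,1).

∂_2: C_2 → C_1 sends each 2-simplex [p,q,r] to [q,r] − [p,r] + [p,q]. For instance
  ∂EFG = FG − EG + EF,
  ∂BEJ = EJ − BJ + BE.
This gives a 21×14 integer matrix of rank 13; reducing to Smith normal form yields diagonal entries (1,1,1,1,1,1,1,1,1,1,1,1,1).

Computing H_k = (kernel of ∂_k) / (image of ∂_{k+1}):

  H_0: rank C_0 − rank ∂_1 = 7 − 6 = 1, and the invariant factors of ∂_1 are all 1, so H_0 ≅ Z.
  H_1: rank ker ∂_1 − rank ∂_2 = (21 − 6) − 13 = 2, and the invariant factors of ∂_2 are all 1, so H_1 ≅ Z^2.
  H_2: rank ker ∂_2 − rank ∂_3 = (14 − 13) − 0 = 1, and there is no ∂_3, so H_2 ≅ Z.

As a check, the Euler characteristic is 7 − 21 + 14 = 0, which agrees with 1 − 2 + 1 = 0.
(K is a triangulation of the torus T^2.)

H_0 = Z,  H_1 = Z^2,  H_2 = Z.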